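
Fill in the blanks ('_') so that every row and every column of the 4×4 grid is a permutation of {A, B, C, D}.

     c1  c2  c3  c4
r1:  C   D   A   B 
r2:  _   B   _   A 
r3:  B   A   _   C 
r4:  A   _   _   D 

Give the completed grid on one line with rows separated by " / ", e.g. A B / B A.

C D A B / D B C A / B A D C / A C B D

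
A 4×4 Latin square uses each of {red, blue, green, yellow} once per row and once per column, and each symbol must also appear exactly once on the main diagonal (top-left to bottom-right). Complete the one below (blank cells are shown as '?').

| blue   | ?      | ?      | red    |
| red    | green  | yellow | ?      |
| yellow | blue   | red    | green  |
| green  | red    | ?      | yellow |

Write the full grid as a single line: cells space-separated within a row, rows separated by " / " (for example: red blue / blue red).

blue yellow green red / red green yellow blue / yellow blue red green / green red blue yellow

(r1,c2) = yellow
(r1,c3) = green
(r2,c4) = blue
(r4,c3) = blue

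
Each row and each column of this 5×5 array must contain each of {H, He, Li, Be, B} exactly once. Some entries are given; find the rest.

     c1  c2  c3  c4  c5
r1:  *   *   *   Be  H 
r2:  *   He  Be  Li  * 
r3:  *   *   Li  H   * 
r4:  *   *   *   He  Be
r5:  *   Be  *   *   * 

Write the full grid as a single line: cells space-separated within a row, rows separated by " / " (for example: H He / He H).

Cell (r2,c5): row 2 has {He,Li,Be}; column 5 has {H,Be} → B.
Cell (r3,c2): row 3 has {H,Li}; column 2 has {He,Be} → B.
Cell (r3,c5): row 3 has {H,Li,B}; column 5 has {H,Be,B} → He.
Cell (r5,c4): row 5 has {Be}; column 4 has {H,He,Li,Be} → B.
Cell (r5,c5): row 5 has {Be,B}; column 5 has {H,He,Be,B} → Li.
Cell (r1,c2): row 1 has {H,Be}; column 2 has {He,Be,B} → Li.
Cell (r2,c1): row 2 has {He,Li,Be,B}; column 1 is empty so far → H.
Cell (r3,c1): row 3 has {H,He,Li,B}; column 1 has {H} → Be.
Cell (r4,c2): row 4 has {He,Be}; column 2 has {He,Li,Be,B} → H.
Cell (r4,c3): row 4 has {H,He,Be}; column 3 has {Li,Be} → B.
Cell (r5,c1): row 5 has {Li,Be,B}; column 1 has {H,Be} → He.
Cell (r5,c3): row 5 has {He,Li,Be,B}; column 3 has {Li,Be,B} → H.
Cell (r1,c1): row 1 has {H,Li,Be}; column 1 has {H,He,Be} → B.
Cell (r1,c3): row 1 has {H,Li,Be,B}; column 3 has {H,Li,Be,B} → He.
Cell (r4,c1): row 4 has {H,He,Be,B}; column 1 has {H,He,Be,B} → Li.

B Li He Be H / H He Be Li B / Be B Li H He / Li H B He Be / He Be H B Li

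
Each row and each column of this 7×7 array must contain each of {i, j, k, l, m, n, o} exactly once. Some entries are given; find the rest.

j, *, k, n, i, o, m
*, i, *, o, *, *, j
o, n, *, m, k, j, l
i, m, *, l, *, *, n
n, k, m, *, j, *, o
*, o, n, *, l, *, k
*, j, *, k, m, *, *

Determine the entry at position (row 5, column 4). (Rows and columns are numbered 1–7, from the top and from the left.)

i

At row 1, column 2: row 1 has {i,j,k,m,n,o}; column 2 has {i,j,k,m,n,o}; that leaves l.
At row 2, column 3: row 2 has {i,j,o}; column 3 has {k,m,n}; that leaves l.
At row 2, column 5: row 2 has {i,j,l,o}; column 5 has {i,j,k,l,m}; that leaves n.
At row 3, column 3: row 3 has {j,k,l,m,n,o}; column 3 has {k,l,m,n}; that leaves i.
At row 4, column 5: row 4 has {i,l,m,n}; column 5 has {i,j,k,l,m,n}; that leaves o.
At row 4, column 6: row 4 has {i,l,m,n,o}; column 6 has {j,o}; that leaves k.
At row 5, column 4: row 5 has {j,k,m,n,o}; column 4 has {k,l,m,n,o}; that leaves i.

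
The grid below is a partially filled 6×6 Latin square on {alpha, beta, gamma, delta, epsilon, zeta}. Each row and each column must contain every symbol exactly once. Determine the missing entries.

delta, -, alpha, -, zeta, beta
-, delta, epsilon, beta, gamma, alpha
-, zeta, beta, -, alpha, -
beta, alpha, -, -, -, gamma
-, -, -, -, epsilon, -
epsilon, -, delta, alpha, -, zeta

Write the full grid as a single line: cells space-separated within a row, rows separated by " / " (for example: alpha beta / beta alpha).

delta epsilon alpha gamma zeta beta / zeta delta epsilon beta gamma alpha / gamma zeta beta delta alpha epsilon / beta alpha zeta epsilon delta gamma / alpha beta gamma zeta epsilon delta / epsilon gamma delta alpha beta zeta

(r2,c1) = zeta
(r3,c1) = gamma
(r4,c3) = zeta
(r4,c5) = delta
(r5,c1) = alpha
(r5,c3) = gamma
(r5,c6) = delta
(r6,c5) = beta
(r3,c6) = epsilon
(r4,c4) = epsilon
(r5,c2) = beta
(r5,c4) = zeta
(r6,c2) = gamma
(r1,c2) = epsilon
(r1,c4) = gamma
(r3,c4) = delta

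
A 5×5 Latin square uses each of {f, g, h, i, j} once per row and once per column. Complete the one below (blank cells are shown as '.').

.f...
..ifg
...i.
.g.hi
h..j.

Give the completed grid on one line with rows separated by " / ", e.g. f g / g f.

(r1,c4) = g
(r2,c1) = j
(r2,c2) = h
(r3,c2) = j
(r4,c1) = f
(r4,c3) = j
(r5,c2) = i
(r5,c5) = f
(r1,c1) = i
(r1,c3) = h
(r1,c5) = j
(r3,c1) = g
(r3,c3) = f
(r3,c5) = h
(r5,c3) = g

i f h g j / j h i f g / g j f i h / f g j h i / h i g j f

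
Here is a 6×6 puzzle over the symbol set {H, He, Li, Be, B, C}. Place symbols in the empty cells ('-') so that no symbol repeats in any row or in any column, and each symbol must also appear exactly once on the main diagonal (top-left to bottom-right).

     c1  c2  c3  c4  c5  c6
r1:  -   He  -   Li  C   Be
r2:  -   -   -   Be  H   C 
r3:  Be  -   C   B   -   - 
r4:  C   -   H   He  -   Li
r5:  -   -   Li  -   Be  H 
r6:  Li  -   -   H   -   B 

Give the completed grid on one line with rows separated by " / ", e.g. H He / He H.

H He B Li C Be / B Li He Be H C / Be H C B Li He / C Be H He B Li / He B Li C Be H / Li C Be H He B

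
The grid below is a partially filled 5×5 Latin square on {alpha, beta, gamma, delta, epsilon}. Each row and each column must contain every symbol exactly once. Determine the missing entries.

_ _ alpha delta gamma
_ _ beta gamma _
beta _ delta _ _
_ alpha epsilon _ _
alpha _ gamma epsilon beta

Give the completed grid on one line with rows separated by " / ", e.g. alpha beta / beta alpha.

epsilon beta alpha delta gamma / delta epsilon beta gamma alpha / beta gamma delta alpha epsilon / gamma alpha epsilon beta delta / alpha delta gamma epsilon beta

At row 1, column 1: row 1 has {alpha,gamma,delta}; column 1 has {alpha,beta}; that leaves epsilon.
At row 1, column 2: row 1 has {alpha,gamma,delta,epsilon}; column 2 has {alpha}; that leaves beta.
At row 2, column 1: row 2 has {beta,gamma}; column 1 has {alpha,beta,epsilon}; that leaves delta.
At row 2, column 2: row 2 has {beta,gamma,delta}; column 2 has {alpha,beta}; that leaves epsilon.
At row 2, column 5: row 2 has {beta,gamma,delta,epsilon}; column 5 has {beta,gamma}; that leaves alpha.
At row 3, column 2: row 3 has {beta,delta}; column 2 has {alpha,beta,epsilon}; that leaves gamma.
At row 3, column 4: row 3 has {beta,gamma,delta}; column 4 has {gamma,delta,epsilon}; that leaves alpha.
At row 3, column 5: row 3 has {alpha,beta,gamma,delta}; column 5 has {alpha,beta,gamma}; that leaves epsilon.
At row 4, column 1: row 4 has {alpha,epsilon}; column 1 has {alpha,beta,delta,epsilon}; that leaves gamma.
At row 4, column 4: row 4 has {alpha,gamma,epsilon}; column 4 has {alpha,gamma,delta,epsilon}; that leaves beta.
At row 4, column 5: row 4 has {alpha,beta,gamma,epsilon}; column 5 has {alpha,beta,gamma,epsilon}; that leaves delta.
At row 5, column 2: row 5 has {alpha,beta,gamma,epsilon}; column 2 has {alpha,beta,gamma,epsilon}; that leaves delta.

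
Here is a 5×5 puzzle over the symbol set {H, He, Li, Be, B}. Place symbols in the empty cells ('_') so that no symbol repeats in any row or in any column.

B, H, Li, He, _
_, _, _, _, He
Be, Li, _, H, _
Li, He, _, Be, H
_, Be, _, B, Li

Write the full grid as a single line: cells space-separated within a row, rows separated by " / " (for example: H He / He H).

B H Li He Be / H B Be Li He / Be Li He H B / Li He B Be H / He Be H B Li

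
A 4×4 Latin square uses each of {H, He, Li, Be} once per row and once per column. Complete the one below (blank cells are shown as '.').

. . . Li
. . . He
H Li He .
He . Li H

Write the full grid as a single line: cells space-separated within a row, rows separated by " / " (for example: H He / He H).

Be He H Li / Li H Be He / H Li He Be / He Be Li H

(r1,c1) = Be
(r1,c3) = H
(r2,c1) = Li
(r2,c3) = Be
(r3,c4) = Be
(r4,c2) = Be
(r1,c2) = He
(r2,c2) = H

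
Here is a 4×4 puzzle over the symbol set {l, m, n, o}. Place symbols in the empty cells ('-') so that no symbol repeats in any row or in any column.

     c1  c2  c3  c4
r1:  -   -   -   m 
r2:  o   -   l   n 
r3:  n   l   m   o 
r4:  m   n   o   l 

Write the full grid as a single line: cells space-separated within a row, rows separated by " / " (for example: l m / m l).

(r1,c1) = l
(r1,c2) = o
(r1,c3) = n
(r2,c2) = m

l o n m / o m l n / n l m o / m n o l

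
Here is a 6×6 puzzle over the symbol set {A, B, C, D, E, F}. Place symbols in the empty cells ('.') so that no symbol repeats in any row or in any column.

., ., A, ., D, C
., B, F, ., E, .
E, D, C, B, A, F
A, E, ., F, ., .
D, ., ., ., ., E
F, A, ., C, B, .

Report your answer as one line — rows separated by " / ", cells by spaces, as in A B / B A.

At row 1, column 1: row 1 has {A,C,D}; column 1 has {A,D,E,F}; that leaves B.
At row 1, column 2: row 1 has {A,B,C,D}; column 2 has {A,B,D,E}; that leaves F.
At row 1, column 4: row 1 has {A,B,C,D,F}; column 4 has {B,C,F}; that leaves E.
At row 2, column 1: row 2 has {B,E,F}; column 1 has {A,B,D,E,F}; that leaves C.
At row 4, column 5: row 4 has {A,E,F}; column 5 has {A,B,D,E}; that leaves C.
At row 5, column 2: row 5 has {D,E}; column 2 has {A,B,D,E,F}; that leaves C.
At row 5, column 3: row 5 has {C,D,E}; column 3 has {A,C,F}; that leaves B.
At row 5, column 4: row 5 has {B,C,D,E}; column 4 has {B,C,E,F}; that leaves A.
At row 5, column 5: row 5 has {A,B,C,D,E}; column 5 has {A,B,C,D,E}; that leaves F.
At row 6, column 6: row 6 has {A,B,C,F}; column 6 has {C,E,F}; that leaves D.
At row 2, column 4: row 2 has {B,C,E,F}; column 4 has {A,B,C,E,F}; that leaves D.
At row 2, column 6: row 2 has {B,C,D,E,F}; column 6 has {C,D,E,F}; that leaves A.
At row 4, column 3: row 4 has {A,C,E,F}; column 3 has {A,B,C,F}; that leaves D.
At row 4, column 6: row 4 has {A,C,D,E,F}; column 6 has {A,C,D,E,F}; that leaves B.
At row 6, column 3: row 6 has {A,B,C,D,F}; column 3 has {A,B,C,D,F}; that leaves E.

B F A E D C / C B F D E A / E D C B A F / A E D F C B / D C B A F E / F A E C B D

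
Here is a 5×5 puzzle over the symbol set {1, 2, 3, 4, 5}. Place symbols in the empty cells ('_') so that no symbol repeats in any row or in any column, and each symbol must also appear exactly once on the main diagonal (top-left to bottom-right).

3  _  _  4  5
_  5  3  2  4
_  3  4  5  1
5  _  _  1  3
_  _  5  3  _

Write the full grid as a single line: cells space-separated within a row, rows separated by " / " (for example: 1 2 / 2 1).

Cell (r2,c1): row 2 has {2,3,4,5}; column 1 has {3,5} → 1.
Cell (r3,c1): row 3 has {1,3,4,5}; column 1 has {1,3,5} → 2.
Cell (r4,c3): row 4 has {1,3,5}; column 3 has {3,4,5} → 2.
Cell (r5,c1): row 5 has {3,5}; column 1 has {1,2,3,5} → 4.
Cell (r5,c5): row 5 has {3,4,5}; column 5 has {1,3,4,5}; the diagonal has {1,3,4,5} → 2.
Cell (r1,c3): row 1 has {3,4,5}; column 3 has {2,3,4,5} → 1.
Cell (r4,c2): row 4 has {1,2,3,5}; column 2 has {3,5} → 4.
Cell (r5,c2): row 5 has {2,3,4,5}; column 2 has {3,4,5} → 1.
Cell (r1,c2): row 1 has {1,3,4,5}; column 2 has {1,3,4,5} → 2.

3 2 1 4 5 / 1 5 3 2 4 / 2 3 4 5 1 / 5 4 2 1 3 / 4 1 5 3 2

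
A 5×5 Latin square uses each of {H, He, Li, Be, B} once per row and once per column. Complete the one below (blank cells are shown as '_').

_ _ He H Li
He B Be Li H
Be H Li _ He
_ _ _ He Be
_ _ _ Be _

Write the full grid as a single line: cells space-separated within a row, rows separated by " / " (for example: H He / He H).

At row 1, column 1: row 1 has {H,He,Li}; column 1 has {He,Be}; that leaves B.
At row 1, column 2: row 1 has {H,He,Li,B}; column 2 has {H,B}; that leaves Be.
At row 3, column 4: row 3 has {H,He,Li,Be}; column 4 has {H,He,Li,Be}; that leaves B.
At row 4, column 2: row 4 has {He,Be}; column 2 has {H,Be,B}; that leaves Li.
At row 5, column 2: row 5 has {Be}; column 2 has {H,Li,Be,B}; that leaves He.
At row 5, column 5: row 5 has {He,Be}; column 5 has {H,He,Li,Be}; that leaves B.
At row 4, column 1: row 4 has {He,Li,Be}; column 1 has {He,Be,B}; that leaves H.
At row 4, column 3: row 4 has {H,He,Li,Be}; column 3 has {He,Li,Be}; that leaves B.
At row 5, column 1: row 5 has {He,Be,B}; column 1 has {H,He,Be,B}; that leaves Li.
At row 5, column 3: row 5 has {He,Li,Be,B}; column 3 has {He,Li,Be,B}; that leaves H.

B Be He H Li / He B Be Li H / Be H Li B He / H Li B He Be / Li He H Be B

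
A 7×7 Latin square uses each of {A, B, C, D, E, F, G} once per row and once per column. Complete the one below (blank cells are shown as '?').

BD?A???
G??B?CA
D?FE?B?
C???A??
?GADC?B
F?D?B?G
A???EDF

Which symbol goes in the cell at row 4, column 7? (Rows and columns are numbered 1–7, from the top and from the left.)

D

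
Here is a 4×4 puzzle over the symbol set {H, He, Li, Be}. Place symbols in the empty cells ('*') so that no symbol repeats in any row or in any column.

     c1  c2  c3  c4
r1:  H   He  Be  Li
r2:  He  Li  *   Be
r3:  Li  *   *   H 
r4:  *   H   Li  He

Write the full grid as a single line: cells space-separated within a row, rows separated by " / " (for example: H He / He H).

(r2,c3) = H
(r3,c2) = Be
(r3,c3) = He
(r4,c1) = Be

H He Be Li / He Li H Be / Li Be He H / Be H Li He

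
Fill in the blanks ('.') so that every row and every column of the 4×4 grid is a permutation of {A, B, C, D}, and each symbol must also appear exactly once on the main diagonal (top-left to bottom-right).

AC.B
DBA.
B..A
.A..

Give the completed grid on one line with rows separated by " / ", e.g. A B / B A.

A C D B / D B A C / B D C A / C A B D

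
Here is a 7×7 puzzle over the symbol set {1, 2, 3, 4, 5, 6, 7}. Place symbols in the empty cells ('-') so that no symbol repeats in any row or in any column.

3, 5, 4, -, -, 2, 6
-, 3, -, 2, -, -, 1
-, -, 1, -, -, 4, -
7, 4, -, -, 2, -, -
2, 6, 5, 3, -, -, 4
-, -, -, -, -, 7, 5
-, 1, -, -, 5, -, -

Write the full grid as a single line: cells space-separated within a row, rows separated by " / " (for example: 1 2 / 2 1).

(r4,c7) = 3
(r5,c6) = 1
(r6,c2) = 2
(r3,c2) = 7
(r3,c7) = 2
(r4,c3) = 6
(r4,c6) = 5
(r5,c5) = 7
(r6,c3) = 3
(r7,c7) = 7
(r1,c5) = 1
(r2,c3) = 7
(r2,c6) = 6
(r4,c4) = 1
(r7,c3) = 2
(r7,c6) = 3
(r1,c4) = 7
(r2,c5) = 4
(r6,c5) = 6
(r2,c1) = 5
(r3,c1) = 6
(r3,c4) = 5
(r3,c5) = 3
(r6,c4) = 4
(r7,c1) = 4
(r7,c4) = 6
(r6,c1) = 1

3 5 4 7 1 2 6 / 5 3 7 2 4 6 1 / 6 7 1 5 3 4 2 / 7 4 6 1 2 5 3 / 2 6 5 3 7 1 4 / 1 2 3 4 6 7 5 / 4 1 2 6 5 3 7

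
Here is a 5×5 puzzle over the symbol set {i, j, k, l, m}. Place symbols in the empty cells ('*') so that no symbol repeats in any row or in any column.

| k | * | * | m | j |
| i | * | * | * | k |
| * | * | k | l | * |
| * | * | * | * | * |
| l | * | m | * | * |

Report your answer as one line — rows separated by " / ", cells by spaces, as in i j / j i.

k l i m j / i m l j k / j i k l m / m k j i l / l j m k i

(r2,c4) = j
(r5,c5) = i
(r2,c3) = l
(r3,c5) = m
(r4,c5) = l
(r5,c4) = k
(r1,c3) = i
(r2,c2) = m
(r3,c1) = j
(r3,c2) = i
(r4,c1) = m
(r4,c3) = j
(r4,c4) = i
(r5,c2) = j
(r1,c2) = l
(r4,c2) = k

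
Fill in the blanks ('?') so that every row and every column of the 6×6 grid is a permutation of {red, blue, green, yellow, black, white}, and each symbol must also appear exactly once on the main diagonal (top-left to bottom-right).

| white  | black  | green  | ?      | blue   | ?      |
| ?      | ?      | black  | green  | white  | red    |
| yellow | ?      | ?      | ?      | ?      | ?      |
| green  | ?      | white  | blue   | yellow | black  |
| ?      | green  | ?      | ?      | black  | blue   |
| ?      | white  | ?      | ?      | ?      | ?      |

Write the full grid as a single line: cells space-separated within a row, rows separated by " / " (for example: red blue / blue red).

white black green red blue yellow / blue yellow black green white red / yellow blue red black green white / green red white blue yellow black / red green yellow white black blue / black white blue yellow red green

row 1 has {blue,green,black,white}; column 6 has {red,blue,black} — only yellow is left for (r1,c6).
row 2 has {red,green,black,white}; column 1 has {green,yellow,white} — only blue is left for (r2,c1).
row 2 has {red,blue,green,black,white}; column 2 has {green,black,white}; the diagonal has {blue,black,white} — only yellow is left for (r2,c2).
row 3 has {yellow}; column 3 has {green,black,white}; the diagonal has {blue,yellow,black,white} — only red is left for (r3,c3).
row 3 has {red,yellow}; column 5 has {blue,yellow,black,white} — only green is left for (r3,c5).
row 3 has {red,green,yellow}; column 6 has {red,blue,yellow,black} — only white is left for (r3,c6).
row 4 has {blue,green,yellow,black,white}; column 2 has {green,yellow,black,white} — only red is left for (r4,c2).
row 5 has {blue,green,black}; column 1 has {blue,green,yellow,white} — only red is left for (r5,c1).
row 5 has {red,blue,green,black}; column 3 has {red,green,black,white} — only yellow is left for (r5,c3).
row 5 has {red,blue,green,yellow,black}; column 4 has {blue,green} — only white is left for (r5,c4).
row 6 has {white}; column 1 has {red,blue,green,yellow,white} — only black is left for (r6,c1).
row 6 has {black,white}; column 3 has {red,green,yellow,black,white} — only blue is left for (r6,c3).
row 6 has {blue,black,white}; column 5 has {blue,green,yellow,black,white} — only red is left for (r6,c5).
row 6 has {red,blue,black,white}; column 6 has {red,blue,yellow,black,white}; the diagonal has {red,blue,yellow,black,white} — only green is left for (r6,c6).
row 1 has {blue,green,yellow,black,white}; column 4 has {blue,green,white} — only red is left for (r1,c4).
row 3 has {red,green,yellow,white}; column 2 has {red,green,yellow,black,white} — only blue is left for (r3,c2).
row 3 has {red,blue,green,yellow,white}; column 4 has {red,blue,green,white} — only black is left for (r3,c4).
row 6 has {red,blue,green,black,white}; column 4 has {red,blue,green,black,white} — only yellow is left for (r6,c4).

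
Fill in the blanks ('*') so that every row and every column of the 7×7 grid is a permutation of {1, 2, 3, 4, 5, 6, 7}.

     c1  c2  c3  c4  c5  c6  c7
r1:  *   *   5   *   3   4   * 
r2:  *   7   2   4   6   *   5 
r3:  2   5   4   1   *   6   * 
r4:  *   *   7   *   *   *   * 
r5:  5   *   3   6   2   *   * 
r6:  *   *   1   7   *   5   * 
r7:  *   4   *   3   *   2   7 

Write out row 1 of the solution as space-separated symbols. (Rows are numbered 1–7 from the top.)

7 6 5 2 3 4 1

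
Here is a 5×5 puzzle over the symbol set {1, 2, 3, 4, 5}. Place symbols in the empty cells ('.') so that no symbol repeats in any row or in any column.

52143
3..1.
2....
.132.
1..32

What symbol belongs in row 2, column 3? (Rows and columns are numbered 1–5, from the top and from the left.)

2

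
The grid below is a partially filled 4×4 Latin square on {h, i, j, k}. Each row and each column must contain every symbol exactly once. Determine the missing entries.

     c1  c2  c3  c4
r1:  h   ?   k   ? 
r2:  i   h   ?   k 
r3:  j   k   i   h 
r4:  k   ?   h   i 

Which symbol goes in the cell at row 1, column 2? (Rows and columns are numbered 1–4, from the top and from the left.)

i

At row 1, column 4: row 1 has {h,k}; column 4 has {h,i,k}; that leaves j.
At row 2, column 3: row 2 has {h,i,k}; column 3 has {h,i,k}; that leaves j.
At row 4, column 2: row 4 has {h,i,k}; column 2 has {h,k}; that leaves j.
At row 1, column 2: row 1 has {h,j,k}; column 2 has {h,j,k}; that leaves i.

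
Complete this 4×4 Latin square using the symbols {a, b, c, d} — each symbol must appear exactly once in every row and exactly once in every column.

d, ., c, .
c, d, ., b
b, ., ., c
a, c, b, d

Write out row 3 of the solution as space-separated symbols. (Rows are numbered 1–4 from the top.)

At row 1, column 4: row 1 has {c,d}; column 4 has {b,c,d}; that leaves a.
At row 2, column 3: row 2 has {b,c,d}; column 3 has {b,c}; that leaves a.
At row 3, column 2: row 3 has {b,c}; column 2 has {c,d}; that leaves a.
At row 3, column 3: row 3 has {a,b,c}; column 3 has {a,b,c}; that leaves d.

b a d c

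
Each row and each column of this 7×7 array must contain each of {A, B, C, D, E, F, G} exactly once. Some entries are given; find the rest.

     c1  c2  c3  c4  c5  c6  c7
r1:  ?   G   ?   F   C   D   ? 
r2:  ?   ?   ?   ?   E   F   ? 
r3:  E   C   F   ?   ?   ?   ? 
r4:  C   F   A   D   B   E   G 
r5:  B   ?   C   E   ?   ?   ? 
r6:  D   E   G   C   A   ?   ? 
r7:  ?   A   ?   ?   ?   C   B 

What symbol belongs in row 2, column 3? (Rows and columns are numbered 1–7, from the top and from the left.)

(r1,c1): row 1 has {C,D,F,G}; column 1 has {B,C,D,E}, so it must be A.
(r1,c7): row 1 has {A,C,D,F,G}; column 7 has {B,G}, so it must be E.
(r2,c1): row 2 has {E,F}; column 1 has {A,B,C,D,E}, so it must be G.
(r5,c2): row 5 has {B,C,E}; column 2 has {A,C,E,F,G}, so it must be D.
(r6,c6): row 6 has {A,C,D,E,G}; column 6 has {C,D,E,F}, so it must be B.
(r6,c7): row 6 has {A,B,C,D,E,G}; column 7 has {B,E,G}, so it must be F.
(r7,c1): row 7 has {A,B,C}; column 1 has {A,B,C,D,E,G}, so it must be F.
(r7,c4): row 7 has {A,B,C,F}; column 4 has {C,D,E,F}, so it must be G.
(r7,c5): row 7 has {A,B,C,F,G}; column 5 has {A,B,C,E}, so it must be D.
(r1,c3): row 1 has {A,C,D,E,F,G}; column 3 has {A,C,F,G}, so it must be B.
(r2,c2): row 2 has {E,F,G}; column 2 has {A,C,D,E,F,G}, so it must be B.
(r2,c3): row 2 has {B,E,F,G}; column 3 has {A,B,C,F,G}, so it must be D.

D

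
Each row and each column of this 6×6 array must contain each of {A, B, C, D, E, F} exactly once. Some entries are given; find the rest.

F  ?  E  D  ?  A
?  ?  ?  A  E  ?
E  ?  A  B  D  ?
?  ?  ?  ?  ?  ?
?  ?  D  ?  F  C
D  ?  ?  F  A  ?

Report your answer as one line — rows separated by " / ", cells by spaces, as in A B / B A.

F B E D C A / C F B A E D / E C A B D F / A D F C B E / B A D E F C / D E C F A B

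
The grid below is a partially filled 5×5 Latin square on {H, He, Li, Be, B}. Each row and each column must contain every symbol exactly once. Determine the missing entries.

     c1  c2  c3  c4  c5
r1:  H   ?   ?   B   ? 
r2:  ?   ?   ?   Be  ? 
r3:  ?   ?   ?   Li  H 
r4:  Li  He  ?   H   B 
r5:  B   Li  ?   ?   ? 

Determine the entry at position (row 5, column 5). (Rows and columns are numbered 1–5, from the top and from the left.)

(r1,c2) = Be
(r2,c1) = He
(r2,c5) = Li
(r3,c1) = Be
(r3,c2) = B
(r3,c3) = He
(r4,c3) = Be
(r5,c3) = H
(r5,c4) = He
(r5,c5) = Be

Be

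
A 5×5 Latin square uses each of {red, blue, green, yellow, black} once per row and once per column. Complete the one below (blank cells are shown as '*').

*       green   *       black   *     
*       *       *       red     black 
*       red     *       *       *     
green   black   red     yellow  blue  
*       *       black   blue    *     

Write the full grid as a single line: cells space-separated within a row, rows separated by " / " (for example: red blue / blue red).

blue green yellow black red / yellow blue green red black / black red blue green yellow / green black red yellow blue / red yellow black blue green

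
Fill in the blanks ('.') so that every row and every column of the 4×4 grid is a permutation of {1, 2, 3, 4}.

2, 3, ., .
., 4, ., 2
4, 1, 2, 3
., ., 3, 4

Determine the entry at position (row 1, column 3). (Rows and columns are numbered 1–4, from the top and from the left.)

4

row 1 has {2,3}; column 4 has {2,3,4} — only 1 is left for (r1,c4).
row 2 has {2,4}; column 3 has {2,3} — only 1 is left for (r2,c3).
row 4 has {3,4}; column 1 has {2,4} — only 1 is left for (r4,c1).
row 4 has {1,3,4}; column 2 has {1,3,4} — only 2 is left for (r4,c2).
row 1 has {1,2,3}; column 3 has {1,2,3} — only 4 is left for (r1,c3).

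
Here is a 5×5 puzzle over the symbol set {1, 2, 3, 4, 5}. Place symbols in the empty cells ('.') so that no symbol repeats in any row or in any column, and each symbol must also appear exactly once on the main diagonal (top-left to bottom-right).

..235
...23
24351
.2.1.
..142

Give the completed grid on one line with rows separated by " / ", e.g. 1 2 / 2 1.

4 1 2 3 5 / 1 5 4 2 3 / 2 4 3 5 1 / 3 2 5 1 4 / 5 3 1 4 2

(r1,c1) = 4
(r1,c2) = 1
(r2,c2) = 5
(r2,c3) = 4
(r4,c3) = 5
(r4,c5) = 4
(r5,c2) = 3
(r2,c1) = 1
(r4,c1) = 3
(r5,c1) = 5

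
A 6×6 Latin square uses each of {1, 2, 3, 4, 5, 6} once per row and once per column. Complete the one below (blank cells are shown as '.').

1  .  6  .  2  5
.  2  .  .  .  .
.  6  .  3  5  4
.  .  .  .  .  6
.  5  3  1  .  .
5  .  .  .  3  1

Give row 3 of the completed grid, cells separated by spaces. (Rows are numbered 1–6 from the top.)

2 6 1 3 5 4

(r1,c4) = 4
(r2,c6) = 3
(r3,c1) = 2
(r3,c3) = 1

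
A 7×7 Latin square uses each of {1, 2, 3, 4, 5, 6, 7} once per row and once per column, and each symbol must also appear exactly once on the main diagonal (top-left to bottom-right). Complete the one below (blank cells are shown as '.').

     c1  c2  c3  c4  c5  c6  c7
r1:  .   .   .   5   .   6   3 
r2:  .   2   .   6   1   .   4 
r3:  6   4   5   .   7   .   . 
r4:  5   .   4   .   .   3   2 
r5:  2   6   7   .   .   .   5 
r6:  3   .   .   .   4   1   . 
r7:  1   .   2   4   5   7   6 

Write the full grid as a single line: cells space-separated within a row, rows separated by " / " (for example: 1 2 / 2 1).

4 7 1 5 2 6 3 / 7 2 3 6 1 5 4 / 6 4 5 3 7 2 1 / 5 1 4 7 6 3 2 / 2 6 7 1 3 4 5 / 3 5 6 2 4 1 7 / 1 3 2 4 5 7 6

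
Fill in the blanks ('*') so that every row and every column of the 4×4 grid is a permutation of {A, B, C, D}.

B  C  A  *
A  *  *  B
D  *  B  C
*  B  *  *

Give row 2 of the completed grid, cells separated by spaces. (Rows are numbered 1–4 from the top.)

(r1,c4) = D
(r2,c2) = D
(r2,c3) = C

A D C B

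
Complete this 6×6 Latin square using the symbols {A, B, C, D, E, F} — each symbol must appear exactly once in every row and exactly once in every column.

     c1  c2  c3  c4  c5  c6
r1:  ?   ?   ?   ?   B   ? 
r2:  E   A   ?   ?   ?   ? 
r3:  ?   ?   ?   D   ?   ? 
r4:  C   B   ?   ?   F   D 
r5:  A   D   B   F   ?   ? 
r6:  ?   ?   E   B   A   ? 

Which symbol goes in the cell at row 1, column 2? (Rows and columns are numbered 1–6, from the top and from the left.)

E

Cell (r2,c4): row 2 has {A,E}; column 4 has {B,D,F} → C.
Cell (r2,c5): row 2 has {A,C,E}; column 5 has {A,B,F} → D.
Cell (r4,c3): row 4 has {B,C,D,F}; column 3 has {B,E} → A.
Cell (r4,c4): row 4 has {A,B,C,D,F}; column 4 has {B,C,D,F} → E.
Cell (r1,c4): row 1 has {B}; column 4 has {B,C,D,E,F} → A.
Cell (r2,c3): row 2 has {A,C,D,E}; column 3 has {A,B,E} → F.
Cell (r2,c6): row 2 has {A,C,D,E,F}; column 6 has {D} → B.
Cell (r3,c3): row 3 has {D}; column 3 has {A,B,E,F} → C.
Cell (r3,c5): row 3 has {C,D}; column 5 has {A,B,D,F} → E.
Cell (r5,c5): row 5 has {A,B,D,F}; column 5 has {A,B,D,E,F} → C.
Cell (r5,c6): row 5 has {A,B,C,D,F}; column 6 has {B,D} → E.
Cell (r1,c3): row 1 has {A,B}; column 3 has {A,B,C,E,F} → D.
Cell (r3,c2): row 3 has {C,D,E}; column 2 has {A,B,D} → F.
Cell (r3,c6): row 3 has {C,D,E,F}; column 6 has {B,D,E} → A.
Cell (r6,c2): row 6 has {A,B,E}; column 2 has {A,B,D,F} → C.
Cell (r6,c6): row 6 has {A,B,C,E}; column 6 has {A,B,D,E} → F.
Cell (r1,c1): row 1 has {A,B,D}; column 1 has {A,C,E} → F.
Cell (r1,c2): row 1 has {A,B,D,F}; column 2 has {A,B,C,D,F} → E.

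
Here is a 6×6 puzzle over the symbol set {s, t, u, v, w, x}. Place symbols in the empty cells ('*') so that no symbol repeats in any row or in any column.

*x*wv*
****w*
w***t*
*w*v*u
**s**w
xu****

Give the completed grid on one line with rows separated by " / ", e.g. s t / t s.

t x u w v s / u v x s w t / w s v u t x / s w t v x u / v t s x u w / x u w t s v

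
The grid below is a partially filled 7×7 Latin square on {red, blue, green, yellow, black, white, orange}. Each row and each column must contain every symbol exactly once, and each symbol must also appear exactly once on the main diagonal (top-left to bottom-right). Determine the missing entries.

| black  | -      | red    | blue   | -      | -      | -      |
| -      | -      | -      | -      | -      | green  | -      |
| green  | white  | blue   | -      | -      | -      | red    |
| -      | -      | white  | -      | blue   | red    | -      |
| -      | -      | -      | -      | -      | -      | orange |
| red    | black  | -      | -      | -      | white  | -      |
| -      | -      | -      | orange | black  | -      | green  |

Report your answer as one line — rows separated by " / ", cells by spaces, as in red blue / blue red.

(r4,c4) = yellow
(r4,c7) = black
(r5,c5) = red
(r6,c4) = green
(r7,c3) = yellow
(r7,c6) = blue
(r2,c2) = orange
(r2,c3) = black
(r3,c4) = black
(r4,c1) = orange
(r4,c2) = green
(r5,c3) = green
(r5,c4) = white
(r6,c3) = orange
(r6,c5) = yellow
(r6,c7) = blue
(r7,c1) = white
(r7,c2) = red
(r1,c2) = yellow
(r1,c6) = orange
(r1,c7) = white
(r2,c4) = red
(r2,c5) = white
(r2,c7) = yellow
(r3,c5) = orange
(r3,c6) = yellow
(r5,c2) = blue
(r5,c6) = black
(r1,c5) = green
(r2,c1) = blue
(r5,c1) = yellow

black yellow red blue green orange white / blue orange black red white green yellow / green white blue black orange yellow red / orange green white yellow blue red black / yellow blue green white red black orange / red black orange green yellow white blue / white red yellow orange black blue green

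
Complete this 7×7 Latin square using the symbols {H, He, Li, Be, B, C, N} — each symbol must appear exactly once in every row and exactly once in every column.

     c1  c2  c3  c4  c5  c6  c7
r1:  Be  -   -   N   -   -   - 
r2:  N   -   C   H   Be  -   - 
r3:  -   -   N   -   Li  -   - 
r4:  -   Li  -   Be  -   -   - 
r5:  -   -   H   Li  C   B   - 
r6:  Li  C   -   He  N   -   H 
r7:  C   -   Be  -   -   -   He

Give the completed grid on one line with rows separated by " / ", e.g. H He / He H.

Be H Li N He C B / N B C H Be He Li / B He N C Li H Be / H Li He Be B N C / He Be H Li C B N / Li C B He N Be H / C N Be B H Li He

row 5 has {H,Li,B,C}; column 1 has {Li,Be,C,N} — only He is left for (r5,c1).
row 6 has {H,He,Li,C,N}; column 3 has {H,Be,C,N} — only B is left for (r6,c3).
row 6 has {H,He,Li,B,C,N}; column 6 has {B} — only Be is left for (r6,c6).
row 7 has {He,Be,C}; column 4 has {H,He,Li,Be,N} — only B is left for (r7,c4).
row 7 has {He,Be,B,C}; column 5 has {Li,Be,C,N} — only H is left for (r7,c5).
row 3 has {Li,N}; column 4 has {H,He,Li,Be,B,N} — only C is left for (r3,c4).
row 4 has {Li,Be}; column 3 has {H,Be,B,C,N} — only He is left for (r4,c3).
row 4 has {He,Li,Be}; column 5 has {H,Li,Be,C,N} — only B is left for (r4,c5).
row 7 has {H,He,Be,B,C}; column 2 has {Li,C} — only N is left for (r7,c2).
row 7 has {H,He,Be,B,C,N}; column 6 has {Be,B} — only Li is left for (r7,c6).
row 1 has {Be,N}; column 3 has {H,He,Be,B,C,N} — only Li is left for (r1,c3).
row 1 has {Li,Be,N}; column 5 has {H,Li,Be,B,C,N} — only He is left for (r1,c5).
row 2 has {H,Be,C,N}; column 6 has {Li,Be,B} — only He is left for (r2,c6).
row 3 has {Li,C,N}; column 6 has {He,Li,Be,B} — only H is left for (r3,c6).
row 4 has {He,Li,Be,B}; column 1 has {He,Li,Be,C,N} — only H is left for (r4,c1).
row 5 has {H,He,Li,B,C}; column 2 has {Li,C,N} — only Be is left for (r5,c2).
row 5 has {H,He,Li,Be,B,C}; column 7 has {H,He} — only N is left for (r5,c7).
row 1 has {He,Li,Be,N}; column 6 has {H,He,Li,Be,B} — only C is left for (r1,c6).
row 1 has {He,Li,Be,C,N}; column 7 has {H,He,N} — only B is left for (r1,c7).
row 2 has {H,He,Be,C,N}; column 2 has {Li,Be,C,N} — only B is left for (r2,c2).
row 2 has {H,He,Be,B,C,N}; column 7 has {H,He,B,N} — only Li is left for (r2,c7).
row 3 has {H,Li,C,N}; column 1 has {H,He,Li,Be,C,N} — only B is left for (r3,c1).
row 3 has {H,Li,B,C,N}; column 2 has {Li,Be,B,C,N} — only He is left for (r3,c2).
row 3 has {H,He,Li,B,C,N}; column 7 has {H,He,Li,B,N} — only Be is left for (r3,c7).
row 4 has {H,He,Li,Be,B}; column 6 has {H,He,Li,Be,B,C} — only N is left for (r4,c6).
row 4 has {H,He,Li,Be,B,N}; column 7 has {H,He,Li,Be,B,N} — only C is left for (r4,c7).
row 1 has {He,Li,Be,B,C,N}; column 2 has {He,Li,Be,B,C,N} — only H is left for (r1,c2).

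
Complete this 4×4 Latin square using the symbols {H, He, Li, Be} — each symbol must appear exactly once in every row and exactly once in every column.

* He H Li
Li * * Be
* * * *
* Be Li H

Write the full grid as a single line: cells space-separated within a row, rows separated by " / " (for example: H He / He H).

Cell (r1,c1): row 1 has {H,He,Li}; column 1 has {Li} → Be.
Cell (r2,c2): row 2 has {Li,Be}; column 2 has {He,Be} → H.
Cell (r2,c3): row 2 has {H,Li,Be}; column 3 has {H,Li} → He.
Cell (r3,c2): row 3 is empty so far; column 2 has {H,He,Be} → Li.
Cell (r3,c3): row 3 has {Li}; column 3 has {H,He,Li} → Be.
Cell (r3,c4): row 3 has {Li,Be}; column 4 has {H,Li,Be} → He.
Cell (r4,c1): row 4 has {H,Li,Be}; column 1 has {Li,Be} → He.
Cell (r3,c1): row 3 has {He,Li,Be}; column 1 has {He,Li,Be} → H.

Be He H Li / Li H He Be / H Li Be He / He Be Li H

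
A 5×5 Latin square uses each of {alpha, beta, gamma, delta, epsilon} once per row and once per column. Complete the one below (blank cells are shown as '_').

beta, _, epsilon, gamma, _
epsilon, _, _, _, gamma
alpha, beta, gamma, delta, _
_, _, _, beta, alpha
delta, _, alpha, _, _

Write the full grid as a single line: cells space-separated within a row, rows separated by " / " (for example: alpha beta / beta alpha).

beta alpha epsilon gamma delta / epsilon delta beta alpha gamma / alpha beta gamma delta epsilon / gamma epsilon delta beta alpha / delta gamma alpha epsilon beta

(r1,c5) = delta
(r2,c4) = alpha
(r3,c5) = epsilon
(r4,c1) = gamma
(r4,c3) = delta
(r5,c4) = epsilon
(r5,c5) = beta
(r1,c2) = alpha
(r2,c2) = delta
(r2,c3) = beta
(r4,c2) = epsilon
(r5,c2) = gamma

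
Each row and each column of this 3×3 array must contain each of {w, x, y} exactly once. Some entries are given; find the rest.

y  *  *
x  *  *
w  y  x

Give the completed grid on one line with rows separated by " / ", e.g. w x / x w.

(r1,c3) = w
(r2,c2) = w
(r2,c3) = y
(r1,c2) = x

y x w / x w y / w y x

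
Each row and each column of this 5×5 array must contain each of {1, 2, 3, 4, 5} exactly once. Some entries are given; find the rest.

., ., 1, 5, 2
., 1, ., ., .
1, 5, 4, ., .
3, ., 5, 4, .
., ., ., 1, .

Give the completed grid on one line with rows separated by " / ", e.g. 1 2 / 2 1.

4 3 1 5 2 / 5 1 2 3 4 / 1 5 4 2 3 / 3 2 5 4 1 / 2 4 3 1 5

(r1,c1): row 1 has {1,2,5}; column 1 has {1,3}, so it must be 4.
(r1,c2): row 1 has {1,2,4,5}; column 2 has {1,5}, so it must be 3.
(r3,c5): row 3 has {1,4,5}; column 5 has {2}, so it must be 3.
(r4,c2): row 4 has {3,4,5}; column 2 has {1,3,5}, so it must be 2.
(r4,c5): row 4 has {2,3,4,5}; column 5 has {2,3}, so it must be 1.
(r5,c2): row 5 has {1}; column 2 has {1,2,3,5}, so it must be 4.
(r5,c5): row 5 has {1,4}; column 5 has {1,2,3}, so it must be 5.
(r2,c5): row 2 has {1}; column 5 has {1,2,3,5}, so it must be 4.
(r3,c4): row 3 has {1,3,4,5}; column 4 has {1,4,5}, so it must be 2.
(r5,c1): row 5 has {1,4,5}; column 1 has {1,3,4}, so it must be 2.
(r5,c3): row 5 has {1,2,4,5}; column 3 has {1,4,5}, so it must be 3.
(r2,c1): row 2 has {1,4}; column 1 has {1,2,3,4}, so it must be 5.
(r2,c3): row 2 has {1,4,5}; column 3 has {1,3,4,5}, so it must be 2.
(r2,c4): row 2 has {1,2,4,5}; column 4 has {1,2,4,5}, so it must be 3.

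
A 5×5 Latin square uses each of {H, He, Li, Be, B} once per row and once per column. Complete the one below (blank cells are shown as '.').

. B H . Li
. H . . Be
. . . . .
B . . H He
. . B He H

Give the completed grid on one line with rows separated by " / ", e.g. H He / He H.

(r1,c4) = Be
(r3,c5) = B
(r1,c1) = He
(r2,c1) = Li
(r2,c3) = He
(r2,c4) = B
(r3,c4) = Li
(r5,c1) = Be
(r5,c2) = Li
(r3,c1) = H
(r3,c3) = Be
(r4,c2) = Be
(r4,c3) = Li
(r3,c2) = He

He B H Be Li / Li H He B Be / H He Be Li B / B Be Li H He / Be Li B He H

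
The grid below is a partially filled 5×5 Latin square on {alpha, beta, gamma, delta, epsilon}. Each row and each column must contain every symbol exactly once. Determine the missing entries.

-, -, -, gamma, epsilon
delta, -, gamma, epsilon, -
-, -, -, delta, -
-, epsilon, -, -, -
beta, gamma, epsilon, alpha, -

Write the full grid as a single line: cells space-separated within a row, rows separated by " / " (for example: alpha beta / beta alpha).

alpha delta beta gamma epsilon / delta alpha gamma epsilon beta / epsilon beta alpha delta gamma / gamma epsilon delta beta alpha / beta gamma epsilon alpha delta

Cell (r1,c1): row 1 has {gamma,epsilon}; column 1 has {beta,delta} → alpha.
Cell (r4,c1): row 4 has {epsilon}; column 1 has {alpha,beta,delta} → gamma.
Cell (r4,c4): row 4 has {gamma,epsilon}; column 4 has {alpha,gamma,delta,epsilon} → beta.
Cell (r5,c5): row 5 has {alpha,beta,gamma,epsilon}; column 5 has {epsilon} → delta.
Cell (r3,c1): row 3 has {delta}; column 1 has {alpha,beta,gamma,delta} → epsilon.
Cell (r4,c5): row 4 has {beta,gamma,epsilon}; column 5 has {delta,epsilon} → alpha.
Cell (r2,c5): row 2 has {gamma,delta,epsilon}; column 5 has {alpha,delta,epsilon} → beta.
Cell (r3,c5): row 3 has {delta,epsilon}; column 5 has {alpha,beta,delta,epsilon} → gamma.
Cell (r4,c3): row 4 has {alpha,beta,gamma,epsilon}; column 3 has {gamma,epsilon} → delta.
Cell (r1,c3): row 1 has {alpha,gamma,epsilon}; column 3 has {gamma,delta,epsilon} → beta.
Cell (r2,c2): row 2 has {beta,gamma,delta,epsilon}; column 2 has {gamma,epsilon} → alpha.
Cell (r3,c2): row 3 has {gamma,delta,epsilon}; column 2 has {alpha,gamma,epsilon} → beta.
Cell (r3,c3): row 3 has {beta,gamma,delta,epsilon}; column 3 has {beta,gamma,delta,epsilon} → alpha.
Cell (r1,c2): row 1 has {alpha,beta,gamma,epsilon}; column 2 has {alpha,beta,gamma,epsilon} → delta.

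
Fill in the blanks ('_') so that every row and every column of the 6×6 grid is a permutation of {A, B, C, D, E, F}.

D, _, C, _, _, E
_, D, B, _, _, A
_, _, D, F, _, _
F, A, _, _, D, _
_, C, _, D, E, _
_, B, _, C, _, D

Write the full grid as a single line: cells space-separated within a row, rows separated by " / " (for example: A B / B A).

row 1 has {C,D,E}; column 2 has {A,B,C,D} — only F is left for (r1,c2).
row 2 has {A,B,D}; column 4 has {C,D,F} — only E is left for (r2,c4).
row 3 has {D,F}; column 2 has {A,B,C,D,F} — only E is left for (r3,c2).
row 4 has {A,D,F}; column 3 has {B,C,D} — only E is left for (r4,c3).
row 4 has {A,D,E,F}; column 4 has {C,D,E,F} — only B is left for (r4,c4).
row 4 has {A,B,D,E,F}; column 6 has {A,D,E} — only C is left for (r4,c6).
row 1 has {C,D,E,F}; column 4 has {B,C,D,E,F} — only A is left for (r1,c4).
row 1 has {A,C,D,E,F}; column 5 has {D,E} — only B is left for (r1,c5).
row 2 has {A,B,D,E}; column 1 has {D,F} — only C is left for (r2,c1).
row 2 has {A,B,C,D,E}; column 5 has {B,D,E} — only F is left for (r2,c5).
row 3 has {D,E,F}; column 6 has {A,C,D,E} — only B is left for (r3,c6).
row 5 has {C,D,E}; column 6 has {A,B,C,D,E} — only F is left for (r5,c6).
row 6 has {B,C,D}; column 5 has {B,D,E,F} — only A is left for (r6,c5).
row 3 has {B,D,E,F}; column 1 has {C,D,F} — only A is left for (r3,c1).
row 3 has {A,B,D,E,F}; column 5 has {A,B,D,E,F} — only C is left for (r3,c5).
row 5 has {C,D,E,F}; column 1 has {A,C,D,F} — only B is left for (r5,c1).
row 5 has {B,C,D,E,F}; column 3 has {B,C,D,E} — only A is left for (r5,c3).
row 6 has {A,B,C,D}; column 1 has {A,B,C,D,F} — only E is left for (r6,c1).
row 6 has {A,B,C,D,E}; column 3 has {A,B,C,D,E} — only F is left for (r6,c3).

D F C A B E / C D B E F A / A E D F C B / F A E B D C / B C A D E F / E B F C A D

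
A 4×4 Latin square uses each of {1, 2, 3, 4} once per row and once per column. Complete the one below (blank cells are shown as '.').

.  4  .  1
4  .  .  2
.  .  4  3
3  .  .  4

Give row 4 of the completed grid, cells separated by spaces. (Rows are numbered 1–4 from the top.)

3 1 2 4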